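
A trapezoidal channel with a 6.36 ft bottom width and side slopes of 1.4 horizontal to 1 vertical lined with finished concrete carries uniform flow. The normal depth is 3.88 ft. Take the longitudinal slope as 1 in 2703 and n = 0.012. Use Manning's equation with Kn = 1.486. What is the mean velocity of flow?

V = 4.18 ft/s

With bottom width b = 6.36 ft and side slope z = 1.4: A = (b + zy)y = (6.36 + 1.4×3.88)×3.88 = 45.75 ft²; P = b + 2y√(1+z²) = 6.36 + 2×3.88×1.72 = 19.71 ft.
Hydraulic radius R = A/P = 45.75/19.71 = 2.321 ft.
From Manning's equation, V = (1.486/n) R^(2/3) S^(1/2) = (1.486/0.012) × 2.321^(2/3) × 0.00037^(1/2) = 4.18 ft/s.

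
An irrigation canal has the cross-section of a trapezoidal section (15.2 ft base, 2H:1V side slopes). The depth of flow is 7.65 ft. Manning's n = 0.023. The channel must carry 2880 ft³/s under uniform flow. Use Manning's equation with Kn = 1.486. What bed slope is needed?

With bottom width b = 15.2 ft and side slope z = 2: A = (b + zy)y = (15.2 + 2×7.65)×7.65 = 233.3 ft²; P = b + 2y√(1+z²) = 15.2 + 2×7.65×2.236 = 49.41 ft.
Hydraulic radius R = A/P = 233.3/49.41 = 4.722 ft.
From Manning's equation, S = [nQ / (1.486 A R^(2/3))]² = [0.023 × 2880 / (1.486 × 233.3 × 4.722^(2/3))]² = 0.00461.

S = 0.00461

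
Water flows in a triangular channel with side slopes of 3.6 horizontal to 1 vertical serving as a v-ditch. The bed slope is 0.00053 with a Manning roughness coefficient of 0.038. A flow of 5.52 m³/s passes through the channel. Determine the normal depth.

Manning's equation rearranged: A R^(2/3) = nQ / (1·√S) = 0.038 × 5.52 / (√0.00053) = 9.111.
At y = 1.35 m: A R^(2/3) = 4.925 — short.
At y = 2.15 m: A R^(2/3) = 17.04 — over.
At y = 1.7 m: A R^(2/3) = 9.107 — close enough.

y_n = 1.7 m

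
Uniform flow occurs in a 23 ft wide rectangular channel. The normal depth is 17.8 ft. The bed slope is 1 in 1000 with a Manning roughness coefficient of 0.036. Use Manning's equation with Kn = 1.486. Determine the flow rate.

Flow area A = b·y = 23 × 17.8 = 409.4 ft². Wetted perimeter P = b + 2y = 23 + 2×17.8 = 58.6 ft.
Hydraulic radius R = A/P = 409.4/58.6 = 6.986 ft.
Manning's equation: Q = (1.486/n) A R^(2/3) S^(1/2) = (1.486/0.036) × 409.4 × 6.986^(2/3) × 0.001^(1/2) = 1950 ft³/s.

Q = 1950 ft³/s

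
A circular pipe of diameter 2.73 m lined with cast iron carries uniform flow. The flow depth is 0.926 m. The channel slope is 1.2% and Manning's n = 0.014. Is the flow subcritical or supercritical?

For a circular section of diameter D = 2.73 m at depth y = 0.926 m, the central angle is θ = 2 arccos(1 − 2y/D) = 2.487 rad. Then A = (D²/8)(θ − sin θ) = 1.749 m² and P = Dθ/2 = 3.394 m.
Hydraulic radius R = A/P = 1.749/3.394 = 0.5153 m.
V = (1/n) R^(2/3) √S = (1/0.014) × 0.5153^(2/3) × √0.012 = 5.03 m/s. Hydraulic depth D_h = A/T = 1.749/2.585 = 0.6767 m.
Froude number Fr = V/√(g·D_h) = 5.03/√(9.81×0.6767) = 1.95, which is greater than 1, so the flow is supercritical.

supercritical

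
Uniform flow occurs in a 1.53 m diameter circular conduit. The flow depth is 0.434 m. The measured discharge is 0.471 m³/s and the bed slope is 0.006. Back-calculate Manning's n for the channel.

n = 0.028

For a circular section of diameter D = 1.53 m at depth y = 0.434 m, the central angle is θ = 2 arccos(1 − 2y/D) = 2.247 rad. Then A = (D²/8)(θ − sin θ) = 0.4291 m² and P = Dθ/2 = 1.719 m.
Hydraulic radius R = A/P = 0.4291/1.719 = 0.2497 m.
Rearranging Manning's equation: n = (1/Q) A R^(2/3) S^(1/2) = (1/0.471) × 0.4291 × 0.2497^(2/3) × √0.006 = 0.028.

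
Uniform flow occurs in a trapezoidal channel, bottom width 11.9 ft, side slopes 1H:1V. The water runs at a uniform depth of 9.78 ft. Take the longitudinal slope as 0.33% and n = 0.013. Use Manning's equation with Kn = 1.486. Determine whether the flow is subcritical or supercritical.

supercritical

With bottom width b = 11.9 ft and side slope z = 1: A = (b + zy)y = (11.9 + 1×9.78)×9.78 = 212 ft²; P = b + 2y√(1+z²) = 11.9 + 2×9.78×1.414 = 39.56 ft.
Hydraulic radius R = A/P = 212/39.56 = 5.359 ft.
V = (1.486/n) R^(2/3) √S = (1.486/0.013) × 5.359^(2/3) × √0.0033 = 20.11 ft/s. Hydraulic depth D_h = A/T = 212/31.46 = 6.74 ft.
Froude number Fr = V/√(g·D_h) = 20.11/√(32.2×6.74) = 1.37, which is greater than 1, so the flow is supercritical.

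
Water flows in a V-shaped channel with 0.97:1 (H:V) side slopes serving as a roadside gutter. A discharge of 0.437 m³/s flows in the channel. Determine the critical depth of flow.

At critical depth, Q² T / (g A³) = 1, i.e. A³/T = Q²/g = 0.437²/9.81 = 0.01947.
At y = 0.602 m: A³/T = 0.0372 — too large.
At y = 0.362 m: A³/T = 0.002925 — too small.
At y = 0.529 m: A³/T = 0.01949 — ≈ 0.01947.

y_c = 0.529 m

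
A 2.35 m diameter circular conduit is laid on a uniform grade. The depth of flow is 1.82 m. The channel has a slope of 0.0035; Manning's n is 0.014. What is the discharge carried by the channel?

Q = 12.2 m³/s

For a circular section of diameter D = 2.35 m at depth y = 1.82 m, the central angle is θ = 2 arccos(1 − 2y/D) = 4.304 rad. Then A = (D²/8)(θ − sin θ) = 3.604 m² and P = Dθ/2 = 5.057 m.
Hydraulic radius R = A/P = 3.604/5.057 = 0.7128 m.
Manning's equation: Q = (1/n) A R^(2/3) S^(1/2) = (1/0.014) × 3.604 × 0.7128^(2/3) × 0.0035^(1/2) = 12.2 m³/s.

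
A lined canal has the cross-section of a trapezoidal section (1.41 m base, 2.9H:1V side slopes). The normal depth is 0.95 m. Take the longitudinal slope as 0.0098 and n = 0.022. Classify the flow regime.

With bottom width b = 1.41 m and side slope z = 2.9: A = (b + zy)y = (1.41 + 2.9×0.95)×0.95 = 3.957 m²; P = b + 2y√(1+z²) = 1.41 + 2×0.95×3.068 = 7.238 m.
Hydraulic radius R = A/P = 3.957/7.238 = 0.5466 m.
V = (1/n) R^(2/3) √S = (1/0.022) × 0.5466^(2/3) × √0.0098 = 3.008 m/s. Hydraulic depth D_h = A/T = 3.957/6.92 = 0.5718 m.
Froude number Fr = V/√(g·D_h) = 3.008/√(9.81×0.5718) = 1.27, which is greater than 1, so the flow is supercritical.

supercritical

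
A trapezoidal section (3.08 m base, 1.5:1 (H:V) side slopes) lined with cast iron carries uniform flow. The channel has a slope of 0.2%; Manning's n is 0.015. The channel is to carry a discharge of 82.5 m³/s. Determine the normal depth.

Manning's equation rearranged: A R^(2/3) = nQ / (1·√S) = 0.015 × 82.5 / (√0.002) = 27.67.
Trying y = 1.95 m: A R^(2/3) = 12.91 — short.
Trying y = 3.06 m: A R^(2/3) = 32.94 — over.
Trying y = 2.82 m: A R^(2/3) = 27.68 — ≈ 27.67.

y_n = 2.82 m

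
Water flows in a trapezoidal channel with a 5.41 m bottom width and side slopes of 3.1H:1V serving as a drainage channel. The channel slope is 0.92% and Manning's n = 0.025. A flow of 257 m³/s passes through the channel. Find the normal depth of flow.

y_n = 3.05 m

Manning's equation rearranged: A R^(2/3) = nQ / (1·√S) = 0.025 × 257 / (√0.0092) = 66.99.
Trying y = 2.62 m: A R^(2/3) = 48.04 — too small.
Trying y = 3.56 m: A R^(2/3) = 94.39 — too large.
Trying y = 3.05 m: A R^(2/3) = 66.93 — matches.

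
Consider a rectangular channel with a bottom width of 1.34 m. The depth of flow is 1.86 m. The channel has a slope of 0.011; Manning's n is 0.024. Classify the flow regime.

subcritical

Flow area A = b·y = 1.34 × 1.86 = 2.492 m². Wetted perimeter P = b + 2y = 1.34 + 2×1.86 = 5.06 m.
Hydraulic radius R = A/P = 2.492/5.06 = 0.4926 m.
V = (1/n) R^(2/3) √S = (1/0.024) × 0.4926^(2/3) × √0.011 = 2.726 m/s. Hydraulic depth D_h = A/T = 2.492/1.34 = 1.86 m.
Froude number Fr = V/√(g·D_h) = 2.726/√(9.81×1.86) = 0.638, which is less than 1, so the flow is subcritical.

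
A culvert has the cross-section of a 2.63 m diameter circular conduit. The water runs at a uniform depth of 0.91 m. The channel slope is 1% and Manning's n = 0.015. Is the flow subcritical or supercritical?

supercritical

For a circular section of diameter D = 2.63 m at depth y = 0.91 m, the central angle is θ = 2 arccos(1 − 2y/D) = 2.515 rad. Then A = (D²/8)(θ − sin θ) = 1.668 m² and P = Dθ/2 = 3.308 m.
Hydraulic radius R = A/P = 1.668/3.308 = 0.5043 m.
V = (1/n) R^(2/3) √S = (1/0.015) × 0.5043^(2/3) × √0.01 = 4.224 m/s. Hydraulic depth D_h = A/T = 1.668/2.502 = 0.6667 m.
Froude number Fr = V/√(g·D_h) = 4.224/√(9.81×0.6667) = 1.65, which is greater than 1, so the flow is supercritical.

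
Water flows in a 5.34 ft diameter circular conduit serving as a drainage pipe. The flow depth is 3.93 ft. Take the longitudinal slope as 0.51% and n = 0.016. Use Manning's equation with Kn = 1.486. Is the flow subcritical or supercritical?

subcritical

For a circular section of diameter D = 5.34 ft at depth y = 3.93 ft, the central angle is θ = 2 arccos(1 − 2y/D) = 4.125 rad. Then A = (D²/8)(θ − sin θ) = 17.67 ft² and P = Dθ/2 = 11.01 ft.
Hydraulic radius R = A/P = 17.67/11.01 = 1.604 ft.
V = (1.486/n) R^(2/3) √S = (1.486/0.016) × 1.604^(2/3) × √0.0051 = 9.09 ft/s. Hydraulic depth D_h = A/T = 17.67/4.708 = 3.753 ft.
Froude number Fr = V/√(g·D_h) = 9.09/√(32.2×3.753) = 0.827, which is less than 1, so the flow is subcritical.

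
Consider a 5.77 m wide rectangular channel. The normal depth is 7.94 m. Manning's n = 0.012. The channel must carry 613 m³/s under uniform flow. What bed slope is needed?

Flow area A = b·y = 5.77 × 7.94 = 45.81 m². Wetted perimeter P = b + 2y = 5.77 + 2×7.94 = 21.65 m.
Hydraulic radius R = A/P = 45.81/21.65 = 2.116 m.
From Manning's equation, S = [nQ / (1 A R^(2/3))]² = [0.012 × 613 / (1 × 45.81 × 2.116^(2/3))]² = 0.00949.

S = 0.00949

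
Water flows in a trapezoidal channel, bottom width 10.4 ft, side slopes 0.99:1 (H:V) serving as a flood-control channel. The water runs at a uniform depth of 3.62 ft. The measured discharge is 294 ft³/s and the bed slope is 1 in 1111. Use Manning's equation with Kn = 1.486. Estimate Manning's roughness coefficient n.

With bottom width b = 10.4 ft and side slope z = 0.99: A = (b + zy)y = (10.4 + 0.99×3.62)×3.62 = 50.62 ft²; P = b + 2y√(1+z²) = 10.4 + 2×3.62×1.407 = 20.59 ft.
Hydraulic radius R = A/P = 50.62/20.59 = 2.459 ft.
Rearranging Manning's equation: n = (1.486/Q) A R^(2/3) S^(1/2) = (1.486/294) × 50.62 × 2.459^(2/3) × √0.0009001 = 0.014.

n = 0.014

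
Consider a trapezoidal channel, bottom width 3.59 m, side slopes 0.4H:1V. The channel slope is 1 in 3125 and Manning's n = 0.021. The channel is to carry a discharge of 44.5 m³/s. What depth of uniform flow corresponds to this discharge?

y_n = 5.54 m

Manning's equation rearranged: A R^(2/3) = nQ / (1·√S) = 0.021 × 44.5 / (√0.00032) = 52.24.
Try y = 3.85 m: A R^(2/3) = 27.71 — short.
Try y = 6.48 m: A R^(2/3) = 69.45 — over.
Try y = 5.54 m: A R^(2/3) = 52.28 — close enough.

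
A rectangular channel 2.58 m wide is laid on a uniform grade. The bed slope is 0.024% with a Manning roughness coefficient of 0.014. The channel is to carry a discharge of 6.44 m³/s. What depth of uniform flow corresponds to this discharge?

y_n = 2.51 m

Manning's equation rearranged: A R^(2/3) = nQ / (1·√S) = 0.014 × 6.44 / (√0.00024) = 5.82.
Trying y = 1.8 m: A R^(2/3) = 3.838 — low.
Trying y = 3.14 m: A R^(2/3) = 7.632 — high.
Trying y = 2.51 m: A R^(2/3) = 5.82 — close enough.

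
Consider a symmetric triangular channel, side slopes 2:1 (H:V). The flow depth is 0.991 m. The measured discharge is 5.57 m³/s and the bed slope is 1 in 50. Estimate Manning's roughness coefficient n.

n = 0.029

For a triangular section with side slope z = 2: A = zy² = 2×0.991² = 1.964 m²; P = 2y√(1+z²) = 2×0.991×2.236 = 4.432 m.
Hydraulic radius R = A/P = 1.964/4.432 = 0.4432 m.
Rearranging Manning's equation: n = (1/Q) A R^(2/3) S^(1/2) = (1/5.57) × 1.964 × 0.4432^(2/3) × √0.02 = 0.029.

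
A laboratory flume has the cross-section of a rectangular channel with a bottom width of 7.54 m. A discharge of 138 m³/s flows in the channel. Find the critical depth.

For a rectangular channel, critical depth y_c = (q²/g)^(1/3) where q = Q/b = 138/7.54 = 18.3 m²/s.
So y_c = (18.3²/9.81)^(1/3) = 3.24 m.

y_c = 3.24 m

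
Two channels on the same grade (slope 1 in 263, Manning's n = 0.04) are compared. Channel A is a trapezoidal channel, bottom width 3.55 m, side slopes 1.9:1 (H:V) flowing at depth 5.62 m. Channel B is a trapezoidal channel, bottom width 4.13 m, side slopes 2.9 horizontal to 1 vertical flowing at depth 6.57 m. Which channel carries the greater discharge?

channel B

Channel A: With bottom width b = 3.55 m and side slope z = 1.9: A = (b + zy)y = (3.55 + 1.9×5.62)×5.62 = 79.96 m²; P = b + 2y√(1+z²) = 3.55 + 2×5.62×2.147 = 27.68 m. Hydraulic radius R = A/P = 79.96/27.68 = 2.888 m. Q_A = (1/0.04)·79.96·2.888^(2/3)·√0.003802 = 250 m³/s.
Channel B: With bottom width b = 4.13 m and side slope z = 2.9: A = (b + zy)y = (4.13 + 2.9×6.57)×6.57 = 152.3 m²; P = b + 2y√(1+z²) = 4.13 + 2×6.57×3.068 = 44.44 m. Hydraulic radius R = A/P = 152.3/44.44 = 3.428 m. Q_B = (1/0.04)·152.3·3.428^(2/3)·√0.003802 = 533.8 m³/s.
Q_A = 250 m³/s vs Q_B = 533.8 m³/s, so channel B carries more.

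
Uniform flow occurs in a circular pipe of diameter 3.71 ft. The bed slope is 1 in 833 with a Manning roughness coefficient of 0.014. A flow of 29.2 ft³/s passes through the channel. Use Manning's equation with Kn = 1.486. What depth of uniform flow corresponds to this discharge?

Manning's equation rearranged: A R^(2/3) = nQ / (1.486·√S) = 0.014 × 29.2 / (1.486 × √0.0012) = 7.94.
Trying y = 2.82 ft: A R^(2/3) = 9.52 — too large.
Trying y = 2.06 ft: A R^(2/3) = 6.115 — too small.
Trying y = 2.45 ft: A R^(2/3) = 7.953 — close enough.

y_n = 2.45 ft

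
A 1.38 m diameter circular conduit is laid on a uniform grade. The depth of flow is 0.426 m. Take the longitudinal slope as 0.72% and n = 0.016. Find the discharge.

Q = 0.807 m³/s

For a circular section of diameter D = 1.38 m at depth y = 0.426 m, the central angle is θ = 2 arccos(1 − 2y/D) = 2.356 rad. Then A = (D²/8)(θ − sin θ) = 0.3926 m² and P = Dθ/2 = 1.626 m.
Hydraulic radius R = A/P = 0.3926/1.626 = 0.2415 m.
Manning's equation: Q = (1/n) A R^(2/3) S^(1/2) = (1/0.016) × 0.3926 × 0.2415^(2/3) × 0.0072^(1/2) = 0.807 m³/s.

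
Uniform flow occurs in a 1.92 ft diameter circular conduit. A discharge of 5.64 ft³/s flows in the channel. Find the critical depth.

y_c = 0.849 ft

At critical depth, Q² T / (g A³) = 1, i.e. A³/T = Q²/g = 5.64²/32.2 = 0.9879.
At y = 0.983 ft: A³/T = 1.73 — over.
At y = 0.849 ft: A³/T = 0.9877 — close enough.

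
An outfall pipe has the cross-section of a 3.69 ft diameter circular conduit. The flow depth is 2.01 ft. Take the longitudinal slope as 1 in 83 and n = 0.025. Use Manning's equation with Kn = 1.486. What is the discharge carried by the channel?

For a circular section of diameter D = 3.69 ft at depth y = 2.01 ft, the central angle is θ = 2 arccos(1 − 2y/D) = 3.321 rad. Then A = (D²/8)(θ − sin θ) = 5.955 ft² and P = Dθ/2 = 6.127 ft.
Hydraulic radius R = A/P = 5.955/6.127 = 0.972 ft.
Manning's equation: Q = (1.486/n) A R^(2/3) S^(1/2) = (1.486/0.025) × 5.955 × 0.972^(2/3) × 0.01205^(1/2) = 38.1 ft³/s.

Q = 38.1 ft³/s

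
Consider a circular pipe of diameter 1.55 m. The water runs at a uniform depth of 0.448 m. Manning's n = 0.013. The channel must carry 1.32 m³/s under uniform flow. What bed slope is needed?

S = 0.00882

For a circular section of diameter D = 1.55 m at depth y = 0.448 m, the central angle is θ = 2 arccos(1 − 2y/D) = 2.27 rad. Then A = (D²/8)(θ − sin θ) = 0.4521 m² and P = Dθ/2 = 1.76 m.
Hydraulic radius R = A/P = 0.4521/1.76 = 0.2569 m.
From Manning's equation, S = [nQ / (1 A R^(2/3))]² = [0.013 × 1.32 / (1 × 0.4521 × 0.2569^(2/3))]² = 0.00882.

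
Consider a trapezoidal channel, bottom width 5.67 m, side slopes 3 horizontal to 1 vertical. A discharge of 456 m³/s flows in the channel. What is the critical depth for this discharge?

At critical depth, Q² T / (g A³) = 1, i.e. A³/T = Q²/g = 456²/9.81 = 21200.
Trying y = 5.65 m: A³/T = 52750 — over.
Trying y = 3.94 m: A³/T = 11160 — short.
Trying y = 4.58 m: A³/T = 21190 — matches.

y_c = 4.58 m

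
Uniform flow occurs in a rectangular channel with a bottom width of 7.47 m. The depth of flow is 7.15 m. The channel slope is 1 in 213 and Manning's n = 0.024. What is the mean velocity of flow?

Flow area A = b·y = 7.47 × 7.15 = 53.41 m². Wetted perimeter P = b + 2y = 7.47 + 2×7.15 = 21.77 m.
Hydraulic radius R = A/P = 53.41/21.77 = 2.453 m.
From Manning's equation, V = (1/n) R^(2/3) S^(1/2) = (1/0.024) × 2.453^(2/3) × 0.004695^(1/2) = 5.19 m/s.

V = 5.19 m/s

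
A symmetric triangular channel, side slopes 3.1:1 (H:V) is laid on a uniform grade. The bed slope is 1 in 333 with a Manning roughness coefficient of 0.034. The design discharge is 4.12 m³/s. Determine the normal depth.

Manning's equation rearranged: A R^(2/3) = nQ / (1·√S) = 0.034 × 4.12 / (√0.003003) = 2.556.
At y = 1.3 m: A R^(2/3) = 3.804 — high.
At y = 0.88 m: A R^(2/3) = 1.344 — low.
At y = 1.12 m: A R^(2/3) = 2.556 — close enough.

y_n = 1.12 m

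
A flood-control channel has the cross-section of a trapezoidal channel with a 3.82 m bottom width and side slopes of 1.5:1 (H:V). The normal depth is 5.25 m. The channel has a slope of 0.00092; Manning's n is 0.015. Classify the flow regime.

With bottom width b = 3.82 m and side slope z = 1.5: A = (b + zy)y = (3.82 + 1.5×5.25)×5.25 = 61.4 m²; P = b + 2y√(1+z²) = 3.82 + 2×5.25×1.803 = 22.75 m.
Hydraulic radius R = A/P = 61.4/22.75 = 2.699 m.
V = (1/n) R^(2/3) √S = (1/0.015) × 2.699^(2/3) × √0.00092 = 3.92 m/s. Hydraulic depth D_h = A/T = 61.4/19.57 = 3.137 m.
Froude number Fr = V/√(g·D_h) = 3.92/√(9.81×3.137) = 0.707, which is less than 1, so the flow is subcritical.

subcritical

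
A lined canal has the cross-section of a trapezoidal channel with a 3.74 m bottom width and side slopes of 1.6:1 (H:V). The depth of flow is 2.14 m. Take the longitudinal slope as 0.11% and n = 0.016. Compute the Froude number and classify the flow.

With bottom width b = 3.74 m and side slope z = 1.6: A = (b + zy)y = (3.74 + 1.6×2.14)×2.14 = 15.33 m²; P = b + 2y√(1+z²) = 3.74 + 2×2.14×1.887 = 11.82 m.
Hydraulic radius R = A/P = 15.33/11.82 = 1.298 m.
V = (1/n) R^(2/3) √S = (1/0.016) × 1.298^(2/3) × √0.0011 = 2.466 m/s. Hydraulic depth D_h = A/T = 15.33/10.59 = 1.448 m.
Froude number Fr = V/√(g·D_h) = 2.466/√(9.81×1.448) = 0.654, which is less than 1, so the flow is subcritical.

subcritical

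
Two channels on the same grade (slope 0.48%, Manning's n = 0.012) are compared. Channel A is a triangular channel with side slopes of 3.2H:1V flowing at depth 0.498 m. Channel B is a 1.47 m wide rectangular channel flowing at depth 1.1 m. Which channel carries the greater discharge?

Channel A: For a triangular section with side slope z = 3.2: A = zy² = 3.2×0.498² = 0.7936 m²; P = 2y√(1+z²) = 2×0.498×3.353 = 3.339 m. Hydraulic radius R = A/P = 0.7936/3.339 = 0.2377 m. Q_A = (1/0.012)·0.7936·0.2377^(2/3)·√0.0048 = 1.758 m³/s.
Channel B: Flow area A = b·y = 1.47 × 1.1 = 1.617 m². Wetted perimeter P = b + 2y = 1.47 + 2×1.1 = 3.67 m. Hydraulic radius R = A/P = 1.617/3.67 = 0.4406 m. Q_B = (1/0.012)·1.617·0.4406^(2/3)·√0.0048 = 5.406 m³/s.
Q_A = 1.758 m³/s vs Q_B = 5.406 m³/s, so channel B carries more.

channel B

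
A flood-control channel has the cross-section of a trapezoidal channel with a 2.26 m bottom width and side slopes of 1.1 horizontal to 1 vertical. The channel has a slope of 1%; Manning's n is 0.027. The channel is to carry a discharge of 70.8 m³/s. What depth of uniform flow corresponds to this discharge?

Manning's equation rearranged: A R^(2/3) = nQ / (1·√S) = 0.027 × 70.8 / (√0.01) = 19.12.
Trying y = 2.12 m: A R^(2/3) = 10.6 — low.
Trying y = 3.57 m: A R^(2/3) = 31.65 — high.
Trying y = 2.82 m: A R^(2/3) = 19.11 — close enough.

y_n = 2.82 m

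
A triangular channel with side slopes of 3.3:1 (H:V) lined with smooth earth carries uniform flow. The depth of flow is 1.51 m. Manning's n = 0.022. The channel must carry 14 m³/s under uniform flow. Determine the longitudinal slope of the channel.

For a triangular section with side slope z = 3.3: A = zy² = 3.3×1.51² = 7.524 m²; P = 2y√(1+z²) = 2×1.51×3.448 = 10.41 m.
Hydraulic radius R = A/P = 7.524/10.41 = 0.7226 m.
From Manning's equation, S = [nQ / (1 A R^(2/3))]² = [0.022 × 14 / (1 × 7.524 × 0.7226^(2/3))]² = 0.00258.

S = 0.00258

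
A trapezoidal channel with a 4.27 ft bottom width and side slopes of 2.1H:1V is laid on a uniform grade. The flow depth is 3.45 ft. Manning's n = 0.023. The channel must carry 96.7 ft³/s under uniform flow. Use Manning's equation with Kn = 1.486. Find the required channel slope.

With bottom width b = 4.27 ft and side slope z = 2.1: A = (b + zy)y = (4.27 + 2.1×3.45)×3.45 = 39.73 ft²; P = b + 2y√(1+z²) = 4.27 + 2×3.45×2.326 = 20.32 ft.
Hydraulic radius R = A/P = 39.73/20.32 = 1.955 ft.
From Manning's equation, S = [nQ / (1.486 A R^(2/3))]² = [0.023 × 96.7 / (1.486 × 39.73 × 1.955^(2/3))]² = 0.000581.

S = 0.000581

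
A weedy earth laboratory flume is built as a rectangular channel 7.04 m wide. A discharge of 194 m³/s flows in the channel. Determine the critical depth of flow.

For a rectangular channel, critical depth y_c = (q²/g)^(1/3) where q = Q/b = 194/7.04 = 27.56 m²/s.
So y_c = (27.56²/9.81)^(1/3) = 4.26 m.

y_c = 4.26 m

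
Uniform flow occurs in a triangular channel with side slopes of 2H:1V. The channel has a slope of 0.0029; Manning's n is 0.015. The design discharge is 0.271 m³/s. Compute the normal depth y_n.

y_n = 0.358 m

Manning's equation rearranged: A R^(2/3) = nQ / (1·√S) = 0.015 × 0.271 / (√0.0029) = 0.07549.
Try y = 0.263 m: A R^(2/3) = 0.03321 — low.
Try y = 0.413 m: A R^(2/3) = 0.1106 — high.
Try y = 0.358 m: A R^(2/3) = 0.07558 — close enough.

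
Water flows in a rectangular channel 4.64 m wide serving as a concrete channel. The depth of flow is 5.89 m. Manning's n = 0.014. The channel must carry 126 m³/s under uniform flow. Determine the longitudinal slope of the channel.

Flow area A = b·y = 4.64 × 5.89 = 27.33 m². Wetted perimeter P = b + 2y = 4.64 + 2×5.89 = 16.42 m.
Hydraulic radius R = A/P = 27.33/16.42 = 1.664 m.
From Manning's equation, S = [nQ / (1 A R^(2/3))]² = [0.014 × 126 / (1 × 27.33 × 1.664^(2/3))]² = 0.00211.

S = 0.00211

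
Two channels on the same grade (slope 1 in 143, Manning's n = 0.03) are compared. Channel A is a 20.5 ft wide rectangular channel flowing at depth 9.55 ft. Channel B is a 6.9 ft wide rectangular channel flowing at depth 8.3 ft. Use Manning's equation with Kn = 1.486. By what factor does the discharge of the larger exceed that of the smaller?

Channel A: Flow area A = b·y = 20.5 × 9.55 = 195.8 ft². Wetted perimeter P = b + 2y = 20.5 + 2×9.55 = 39.6 ft. Hydraulic radius R = A/P = 195.8/39.6 = 4.944 ft. Q_A = (1.486/0.03)·195.8·4.944^(2/3)·√0.006993 = 2353 ft³/s.
Channel B: Flow area A = b·y = 6.9 × 8.3 = 57.27 ft². Wetted perimeter P = b + 2y = 6.9 + 2×8.3 = 23.5 ft. Hydraulic radius R = A/P = 57.27/23.5 = 2.437 ft. Q_B = (1.486/0.03)·57.27·2.437^(2/3)·√0.006993 = 429.6 ft³/s.
The larger discharge is 2353 ft³/s and the smaller is 429.6 ft³/s; the ratio is 5.48.

5.48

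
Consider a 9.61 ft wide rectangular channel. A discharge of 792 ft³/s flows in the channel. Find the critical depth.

y_c = 5.95 ft

For a rectangular channel, critical depth y_c = (q²/g)^(1/3) where q = Q/b = 792/9.61 = 82.41 ft²/s.
So y_c = (82.41²/32.2)^(1/3) = 5.95 ft.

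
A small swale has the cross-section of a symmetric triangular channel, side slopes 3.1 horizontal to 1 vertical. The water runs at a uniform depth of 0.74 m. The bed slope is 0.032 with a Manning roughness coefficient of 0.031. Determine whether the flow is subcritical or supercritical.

For a triangular section with side slope z = 3.1: A = zy² = 3.1×0.74² = 1.698 m²; P = 2y√(1+z²) = 2×0.74×3.257 = 4.821 m.
Hydraulic radius R = A/P = 1.698/4.821 = 0.3521 m.
V = (1/n) R^(2/3) √S = (1/0.031) × 0.3521^(2/3) × √0.032 = 2.878 m/s. Hydraulic depth D_h = A/T = 1.698/4.588 = 0.37 m.
Froude number Fr = V/√(g·D_h) = 2.878/√(9.81×0.37) = 1.51, which is greater than 1, so the flow is supercritical.

supercritical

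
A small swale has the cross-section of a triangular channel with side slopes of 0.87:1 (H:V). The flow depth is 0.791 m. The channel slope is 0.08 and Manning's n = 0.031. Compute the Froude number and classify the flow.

For a triangular section with side slope z = 0.87: A = zy² = 0.87×0.791² = 0.5443 m²; P = 2y√(1+z²) = 2×0.791×1.325 = 2.097 m.
Hydraulic radius R = A/P = 0.5443/2.097 = 0.2596 m.
V = (1/n) R^(2/3) √S = (1/0.031) × 0.2596^(2/3) × √0.08 = 3.713 m/s. Hydraulic depth D_h = A/T = 0.5443/1.376 = 0.3955 m.
Froude number Fr = V/√(g·D_h) = 3.713/√(9.81×0.3955) = 1.88, which is greater than 1, so the flow is supercritical.

supercritical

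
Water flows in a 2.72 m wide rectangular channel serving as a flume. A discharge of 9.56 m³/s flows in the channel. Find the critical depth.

y_c = 1.08 m

For a rectangular channel, critical depth y_c = (q²/g)^(1/3) where q = Q/b = 9.56/2.72 = 3.515 m²/s.
So y_c = (3.515²/9.81)^(1/3) = 1.08 m.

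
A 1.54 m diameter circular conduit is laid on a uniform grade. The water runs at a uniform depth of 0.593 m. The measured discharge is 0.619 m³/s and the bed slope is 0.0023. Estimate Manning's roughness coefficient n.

For a circular section of diameter D = 1.54 m at depth y = 0.593 m, the central angle is θ = 2 arccos(1 − 2y/D) = 2.678 rad. Then A = (D²/8)(θ − sin θ) = 0.6612 m² and P = Dθ/2 = 2.062 m.
Hydraulic radius R = A/P = 0.6612/2.062 = 0.3207 m.
Rearranging Manning's equation: n = (1/Q) A R^(2/3) S^(1/2) = (1/0.619) × 0.6612 × 0.3207^(2/3) × √0.0023 = 0.024.

n = 0.024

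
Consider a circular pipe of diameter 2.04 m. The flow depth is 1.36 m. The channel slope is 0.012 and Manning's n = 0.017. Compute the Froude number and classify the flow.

For a circular section of diameter D = 2.04 m at depth y = 1.36 m, the central angle is θ = 2 arccos(1 − 2y/D) = 3.821 rad. Then A = (D²/8)(θ − sin θ) = 2.315 m² and P = Dθ/2 = 3.898 m.
Hydraulic radius R = A/P = 2.315/3.898 = 0.5939 m.
V = (1/n) R^(2/3) √S = (1/0.017) × 0.5939^(2/3) × √0.012 = 4.553 m/s. Hydraulic depth D_h = A/T = 2.315/1.923 = 1.204 m.
Froude number Fr = V/√(g·D_h) = 4.553/√(9.81×1.204) = 1.32, which is greater than 1, so the flow is supercritical.

supercritical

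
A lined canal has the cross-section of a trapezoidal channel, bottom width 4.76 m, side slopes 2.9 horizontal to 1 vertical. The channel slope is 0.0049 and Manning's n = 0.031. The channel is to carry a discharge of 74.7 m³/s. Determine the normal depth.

y_n = 2.31 m

Manning's equation rearranged: A R^(2/3) = nQ / (1·√S) = 0.031 × 74.7 / (√0.0049) = 33.08.
Try y = 2.73 m: A R^(2/3) = 47.52 — too large.
Try y = 1.59 m: A R^(2/3) = 15.16 — too small.
Try y = 2.31 m: A R^(2/3) = 33.1 — ≈ 33.08.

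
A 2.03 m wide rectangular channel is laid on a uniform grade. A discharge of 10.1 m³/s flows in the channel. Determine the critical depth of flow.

For a rectangular channel, critical depth y_c = (q²/g)^(1/3) where q = Q/b = 10.1/2.03 = 4.975 m²/s.
So y_c = (4.975²/9.81)^(1/3) = 1.36 m.

y_c = 1.36 m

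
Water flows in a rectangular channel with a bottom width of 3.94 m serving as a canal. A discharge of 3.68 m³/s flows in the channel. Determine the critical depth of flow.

For a rectangular channel, critical depth y_c = (q²/g)^(1/3) where q = Q/b = 3.68/3.94 = 0.934 m²/s.
So y_c = (0.934²/9.81)^(1/3) = 0.446 m.

y_c = 0.446 m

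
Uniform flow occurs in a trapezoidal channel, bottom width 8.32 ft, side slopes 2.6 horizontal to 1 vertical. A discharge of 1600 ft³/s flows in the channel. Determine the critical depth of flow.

y_c = 6.09 ft

At critical depth, Q² T / (g A³) = 1, i.e. A³/T = Q²/g = 1600²/32.2 = 79500.
Try y = 7.63 ft: A³/T = 206600 — high.
Try y = 4.52 ft: A³/T = 23470 — low.
Try y = 6.09 ft: A³/T = 79600 — ≈ 79500.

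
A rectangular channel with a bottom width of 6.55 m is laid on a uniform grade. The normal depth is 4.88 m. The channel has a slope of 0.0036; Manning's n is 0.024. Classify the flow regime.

Flow area A = b·y = 6.55 × 4.88 = 31.96 m². Wetted perimeter P = b + 2y = 6.55 + 2×4.88 = 16.31 m.
Hydraulic radius R = A/P = 31.96/16.31 = 1.96 m.
V = (1/n) R^(2/3) √S = (1/0.024) × 1.96^(2/3) × √0.0036 = 3.915 m/s. Hydraulic depth D_h = A/T = 31.96/6.55 = 4.88 m.
Froude number Fr = V/√(g·D_h) = 3.915/√(9.81×4.88) = 0.566, which is less than 1, so the flow is subcritical.

subcritical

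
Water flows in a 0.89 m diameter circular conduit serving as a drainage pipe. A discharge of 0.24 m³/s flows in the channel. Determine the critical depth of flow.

y_c = 0.282 m

At critical depth, Q² T / (g A³) = 1, i.e. A³/T = Q²/g = 0.24²/9.81 = 0.005872.
Try y = 0.249 m: A³/T = 0.003616 — short.
Try y = 0.337 m: A³/T = 0.01165 — over.
Try y = 0.282 m: A³/T = 0.00586 — ≈ 0.005872.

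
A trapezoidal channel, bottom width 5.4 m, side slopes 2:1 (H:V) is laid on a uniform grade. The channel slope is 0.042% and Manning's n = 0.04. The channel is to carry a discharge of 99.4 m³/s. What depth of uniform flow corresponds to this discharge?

y_n = 5.58 m

Manning's equation rearranged: A R^(2/3) = nQ / (1·√S) = 0.04 × 99.4 / (√0.00042) = 194.
Trying y = 4.04 m: A R^(2/3) = 95.46 — too small.
Trying y = 6.44 m: A R^(2/3) = 268.4 — too large.
Trying y = 5.58 m: A R^(2/3) = 194.1 — close enough.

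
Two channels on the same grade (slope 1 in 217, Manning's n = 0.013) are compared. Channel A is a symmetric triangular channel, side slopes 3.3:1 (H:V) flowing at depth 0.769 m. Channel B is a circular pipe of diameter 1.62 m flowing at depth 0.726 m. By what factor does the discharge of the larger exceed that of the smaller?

2.15

Channel A: For a triangular section with side slope z = 3.3: A = zy² = 3.3×0.769² = 1.951 m²; P = 2y√(1+z²) = 2×0.769×3.448 = 5.303 m. Hydraulic radius R = A/P = 1.951/5.303 = 0.368 m. Q_A = (1/0.013)·1.951·0.368^(2/3)·√0.004608 = 5.233 m³/s.
Channel B: For a circular section of diameter D = 1.62 m at depth y = 0.726 m, the central angle is θ = 2 arccos(1 − 2y/D) = 2.934 rad. Then A = (D²/8)(θ − sin θ) = 0.8948 m² and P = Dθ/2 = 2.376 m. Hydraulic radius R = A/P = 0.8948/2.376 = 0.3765 m. Q_B = (1/0.013)·0.8948·0.3765^(2/3)·√0.004608 = 2.436 m³/s.
The larger discharge is 5.233 m³/s and the smaller is 2.436 m³/s; the ratio is 2.15.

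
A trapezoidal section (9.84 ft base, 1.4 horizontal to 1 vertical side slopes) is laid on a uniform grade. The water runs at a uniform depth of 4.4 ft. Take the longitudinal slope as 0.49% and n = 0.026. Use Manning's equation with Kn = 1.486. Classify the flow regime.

With bottom width b = 9.84 ft and side slope z = 1.4: A = (b + zy)y = (9.84 + 1.4×4.4)×4.4 = 70.4 ft²; P = b + 2y√(1+z²) = 9.84 + 2×4.4×1.72 = 24.98 ft.
Hydraulic radius R = A/P = 70.4/24.98 = 2.818 ft.
V = (1.486/n) R^(2/3) √S = (1.486/0.026) × 2.818^(2/3) × √0.0049 = 7.982 ft/s. Hydraulic depth D_h = A/T = 70.4/22.16 = 3.177 ft.
Froude number Fr = V/√(g·D_h) = 7.982/√(32.2×3.177) = 0.789, which is less than 1, so the flow is subcritical.

subcritical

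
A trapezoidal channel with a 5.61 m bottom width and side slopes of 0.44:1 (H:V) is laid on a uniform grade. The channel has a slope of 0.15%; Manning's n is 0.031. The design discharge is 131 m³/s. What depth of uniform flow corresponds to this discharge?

Manning's equation rearranged: A R^(2/3) = nQ / (1·√S) = 0.031 × 131 / (√0.0015) = 104.9.
At y = 6.95 m: A R^(2/3) = 122.4 — over.
At y = 5.68 m: A R^(2/3) = 86.1 — short.
At y = 6.36 m: A R^(2/3) = 104.8 — matches.

y_n = 6.36 m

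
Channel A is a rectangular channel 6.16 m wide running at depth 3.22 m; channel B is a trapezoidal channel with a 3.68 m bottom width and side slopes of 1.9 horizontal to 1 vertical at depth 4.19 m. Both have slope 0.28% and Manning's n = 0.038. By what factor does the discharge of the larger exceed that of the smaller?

3.12

Channel A: Flow area A = b·y = 6.16 × 3.22 = 19.84 m². Wetted perimeter P = b + 2y = 6.16 + 2×3.22 = 12.6 m. Hydraulic radius R = A/P = 19.84/12.6 = 1.574 m. Q_A = (1/0.038)·19.84·1.574^(2/3)·√0.0028 = 37.38 m³/s.
Channel B: With bottom width b = 3.68 m and side slope z = 1.9: A = (b + zy)y = (3.68 + 1.9×4.19)×4.19 = 48.78 m²; P = b + 2y√(1+z²) = 3.68 + 2×4.19×2.147 = 21.67 m. Hydraulic radius R = A/P = 48.78/21.67 = 2.251 m. Q_B = (1/0.038)·48.78·2.251^(2/3)·√0.0028 = 116.6 m³/s.
The larger discharge is 116.6 m³/s and the smaller is 37.38 m³/s; the ratio is 3.12.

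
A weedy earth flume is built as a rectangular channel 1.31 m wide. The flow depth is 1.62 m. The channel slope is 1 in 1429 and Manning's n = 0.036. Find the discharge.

Q = 0.938 m³/s

Flow area A = b·y = 1.31 × 1.62 = 2.122 m². Wetted perimeter P = b + 2y = 1.31 + 2×1.62 = 4.55 m.
Hydraulic radius R = A/P = 2.122/4.55 = 0.4664 m.
Manning's equation: Q = (1/n) A R^(2/3) S^(1/2) = (1/0.036) × 2.122 × 0.4664^(2/3) × 0.0006998^(1/2) = 0.938 m³/s.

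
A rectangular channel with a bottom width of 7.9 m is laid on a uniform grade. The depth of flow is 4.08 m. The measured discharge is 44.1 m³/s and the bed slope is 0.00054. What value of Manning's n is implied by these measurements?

n = 0.027

Flow area A = b·y = 7.9 × 4.08 = 32.23 m². Wetted perimeter P = b + 2y = 7.9 + 2×4.08 = 16.06 m.
Hydraulic radius R = A/P = 32.23/16.06 = 2.007 m.
Rearranging Manning's equation: n = (1/Q) A R^(2/3) S^(1/2) = (1/44.1) × 32.23 × 2.007^(2/3) × √0.00054 = 0.027.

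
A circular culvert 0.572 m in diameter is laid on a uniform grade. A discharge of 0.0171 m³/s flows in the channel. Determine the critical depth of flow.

y_c = 0.0826 m

At critical depth, Q² T / (g A³) = 1, i.e. A³/T = Q²/g = 0.0171²/9.81 = 0.00002981.
Trying y = 0.0685 m: A³/T = 0.00001422 — short.
Trying y = 0.0826 m: A³/T = 0.00002976 — close enough.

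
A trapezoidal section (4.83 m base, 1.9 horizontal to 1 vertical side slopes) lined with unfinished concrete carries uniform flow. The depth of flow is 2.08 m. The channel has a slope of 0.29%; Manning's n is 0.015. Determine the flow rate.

With bottom width b = 4.83 m and side slope z = 1.9: A = (b + zy)y = (4.83 + 1.9×2.08)×2.08 = 18.27 m²; P = b + 2y√(1+z²) = 4.83 + 2×2.08×2.147 = 13.76 m.
Hydraulic radius R = A/P = 18.27/13.76 = 1.327 m.
Manning's equation: Q = (1/n) A R^(2/3) S^(1/2) = (1/0.015) × 18.27 × 1.327^(2/3) × 0.0029^(1/2) = 79.2 m³/s.

Q = 79.2 m³/s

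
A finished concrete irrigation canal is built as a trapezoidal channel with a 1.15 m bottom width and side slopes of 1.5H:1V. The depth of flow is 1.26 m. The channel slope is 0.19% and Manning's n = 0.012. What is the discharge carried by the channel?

Q = 10.7 m³/s

With bottom width b = 1.15 m and side slope z = 1.5: A = (b + zy)y = (1.15 + 1.5×1.26)×1.26 = 3.83 m²; P = b + 2y√(1+z²) = 1.15 + 2×1.26×1.803 = 5.693 m.
Hydraulic radius R = A/P = 3.83/5.693 = 0.6728 m.
Manning's equation: Q = (1/n) A R^(2/3) S^(1/2) = (1/0.012) × 3.83 × 0.6728^(2/3) × 0.0019^(1/2) = 10.7 m³/s.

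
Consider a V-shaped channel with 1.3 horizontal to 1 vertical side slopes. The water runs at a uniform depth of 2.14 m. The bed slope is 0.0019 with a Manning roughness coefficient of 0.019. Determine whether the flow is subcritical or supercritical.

subcritical

For a triangular section with side slope z = 1.3: A = zy² = 1.3×2.14² = 5.953 m²; P = 2y√(1+z²) = 2×2.14×1.64 = 7.02 m.
Hydraulic radius R = A/P = 5.953/7.02 = 0.8481 m.
V = (1/n) R^(2/3) √S = (1/0.019) × 0.8481^(2/3) × √0.0019 = 2.056 m/s. Hydraulic depth D_h = A/T = 5.953/5.564 = 1.07 m.
Froude number Fr = V/√(g·D_h) = 2.056/√(9.81×1.07) = 0.634, which is less than 1, so the flow is subcritical.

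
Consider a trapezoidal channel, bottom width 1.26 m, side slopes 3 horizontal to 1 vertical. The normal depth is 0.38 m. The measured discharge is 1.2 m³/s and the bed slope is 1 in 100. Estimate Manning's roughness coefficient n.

With bottom width b = 1.26 m and side slope z = 3: A = (b + zy)y = (1.26 + 3×0.38)×0.38 = 0.912 m²; P = b + 2y√(1+z²) = 1.26 + 2×0.38×3.162 = 3.663 m.
Hydraulic radius R = A/P = 0.912/3.663 = 0.249 m.
Rearranging Manning's equation: n = (1/Q) A R^(2/3) S^(1/2) = (1/1.2) × 0.912 × 0.249^(2/3) × √0.01 = 0.0301.

n = 0.0301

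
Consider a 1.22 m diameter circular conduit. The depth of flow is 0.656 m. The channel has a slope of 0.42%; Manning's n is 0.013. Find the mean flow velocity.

For a circular section of diameter D = 1.22 m at depth y = 0.656 m, the central angle is θ = 2 arccos(1 − 2y/D) = 3.293 rad. Then A = (D²/8)(θ − sin θ) = 0.6406 m² and P = Dθ/2 = 2.008 m.
Hydraulic radius R = A/P = 0.6406/2.008 = 0.3189 m.
From Manning's equation, V = (1/n) R^(2/3) S^(1/2) = (1/0.013) × 0.3189^(2/3) × 0.0042^(1/2) = 2.33 m/s.

V = 2.33 m/s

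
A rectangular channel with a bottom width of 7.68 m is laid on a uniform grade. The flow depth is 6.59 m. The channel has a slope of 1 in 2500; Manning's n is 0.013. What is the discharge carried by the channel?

Flow area A = b·y = 7.68 × 6.59 = 50.61 m². Wetted perimeter P = b + 2y = 7.68 + 2×6.59 = 20.86 m.
Hydraulic radius R = A/P = 50.61/20.86 = 2.426 m.
Manning's equation: Q = (1/n) A R^(2/3) S^(1/2) = (1/0.013) × 50.61 × 2.426^(2/3) × 0.0004^(1/2) = 141 m³/s.

Q = 141 m³/s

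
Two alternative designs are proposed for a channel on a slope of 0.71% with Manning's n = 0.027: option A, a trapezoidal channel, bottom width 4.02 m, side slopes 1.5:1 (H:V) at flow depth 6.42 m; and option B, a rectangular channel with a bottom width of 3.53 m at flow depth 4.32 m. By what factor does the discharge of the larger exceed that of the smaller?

Channel A: With bottom width b = 4.02 m and side slope z = 1.5: A = (b + zy)y = (4.02 + 1.5×6.42)×6.42 = 87.63 m²; P = b + 2y√(1+z²) = 4.02 + 2×6.42×1.803 = 27.17 m. Hydraulic radius R = A/P = 87.63/27.17 = 3.226 m. Q_A = (1/0.027)·87.63·3.226^(2/3)·√0.0071 = 597 m³/s.
Channel B: Flow area A = b·y = 3.53 × 4.32 = 15.25 m². Wetted perimeter P = b + 2y = 3.53 + 2×4.32 = 12.17 m. Hydraulic radius R = A/P = 15.25/12.17 = 1.253 m. Q_B = (1/0.027)·15.25·1.253^(2/3)·√0.0071 = 55.31 m³/s.
The larger discharge is 597 m³/s and the smaller is 55.31 m³/s; the ratio is 10.8.

10.8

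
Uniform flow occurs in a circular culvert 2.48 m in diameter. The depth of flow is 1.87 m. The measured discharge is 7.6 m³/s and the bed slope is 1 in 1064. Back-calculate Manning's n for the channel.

For a circular section of diameter D = 2.48 m at depth y = 1.87 m, the central angle is θ = 2 arccos(1 − 2y/D) = 4.207 rad. Then A = (D²/8)(θ − sin θ) = 3.908 m² and P = Dθ/2 = 5.217 m.
Hydraulic radius R = A/P = 3.908/5.217 = 0.749 m.
Rearranging Manning's equation: n = (1/Q) A R^(2/3) S^(1/2) = (1/7.6) × 3.908 × 0.749^(2/3) × √0.0009398 = 0.013.

n = 0.013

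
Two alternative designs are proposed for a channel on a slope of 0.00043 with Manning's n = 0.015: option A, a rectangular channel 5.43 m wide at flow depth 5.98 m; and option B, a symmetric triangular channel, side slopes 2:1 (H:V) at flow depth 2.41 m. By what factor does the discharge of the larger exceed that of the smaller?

4.03

Channel A: Flow area A = b·y = 5.43 × 5.98 = 32.47 m². Wetted perimeter P = b + 2y = 5.43 + 2×5.98 = 17.39 m. Hydraulic radius R = A/P = 32.47/17.39 = 1.867 m. Q_A = (1/0.015)·32.47·1.867^(2/3)·√0.00043 = 68.07 m³/s.
Channel B: For a triangular section with side slope z = 2: A = zy² = 2×2.41² = 11.62 m²; P = 2y√(1+z²) = 2×2.41×2.236 = 10.78 m. Hydraulic radius R = A/P = 11.62/10.78 = 1.078 m. Q_B = (1/0.015)·11.62·1.078^(2/3)·√0.00043 = 16.88 m³/s.
The larger discharge is 68.07 m³/s and the smaller is 16.88 m³/s; the ratio is 4.03.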